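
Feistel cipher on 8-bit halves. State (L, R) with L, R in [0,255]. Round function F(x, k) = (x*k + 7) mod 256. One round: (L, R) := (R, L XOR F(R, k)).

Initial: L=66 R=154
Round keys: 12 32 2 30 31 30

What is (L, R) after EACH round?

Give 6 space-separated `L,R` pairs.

Answer: 154,125 125,61 61,252 252,178 178,105 105,231

Derivation:
Round 1 (k=12): L=154 R=125
Round 2 (k=32): L=125 R=61
Round 3 (k=2): L=61 R=252
Round 4 (k=30): L=252 R=178
Round 5 (k=31): L=178 R=105
Round 6 (k=30): L=105 R=231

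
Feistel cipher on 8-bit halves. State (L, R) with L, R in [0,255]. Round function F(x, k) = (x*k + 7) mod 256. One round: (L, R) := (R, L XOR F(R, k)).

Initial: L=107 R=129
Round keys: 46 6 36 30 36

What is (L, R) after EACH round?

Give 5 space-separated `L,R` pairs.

Round 1 (k=46): L=129 R=94
Round 2 (k=6): L=94 R=186
Round 3 (k=36): L=186 R=113
Round 4 (k=30): L=113 R=255
Round 5 (k=36): L=255 R=146

Answer: 129,94 94,186 186,113 113,255 255,146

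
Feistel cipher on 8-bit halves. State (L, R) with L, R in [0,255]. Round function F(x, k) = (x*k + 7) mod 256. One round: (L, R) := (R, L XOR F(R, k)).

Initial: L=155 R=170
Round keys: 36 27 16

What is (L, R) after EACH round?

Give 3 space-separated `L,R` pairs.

Round 1 (k=36): L=170 R=116
Round 2 (k=27): L=116 R=233
Round 3 (k=16): L=233 R=227

Answer: 170,116 116,233 233,227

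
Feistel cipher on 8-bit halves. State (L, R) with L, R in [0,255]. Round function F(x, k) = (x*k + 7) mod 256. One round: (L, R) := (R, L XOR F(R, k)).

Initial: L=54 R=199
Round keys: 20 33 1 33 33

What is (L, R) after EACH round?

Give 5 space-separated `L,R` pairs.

Answer: 199,165 165,139 139,55 55,149 149,11

Derivation:
Round 1 (k=20): L=199 R=165
Round 2 (k=33): L=165 R=139
Round 3 (k=1): L=139 R=55
Round 4 (k=33): L=55 R=149
Round 5 (k=33): L=149 R=11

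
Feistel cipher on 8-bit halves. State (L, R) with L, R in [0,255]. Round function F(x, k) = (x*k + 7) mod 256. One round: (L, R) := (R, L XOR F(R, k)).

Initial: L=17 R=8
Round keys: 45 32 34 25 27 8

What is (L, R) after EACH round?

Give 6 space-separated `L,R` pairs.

Round 1 (k=45): L=8 R=126
Round 2 (k=32): L=126 R=207
Round 3 (k=34): L=207 R=251
Round 4 (k=25): L=251 R=69
Round 5 (k=27): L=69 R=181
Round 6 (k=8): L=181 R=234

Answer: 8,126 126,207 207,251 251,69 69,181 181,234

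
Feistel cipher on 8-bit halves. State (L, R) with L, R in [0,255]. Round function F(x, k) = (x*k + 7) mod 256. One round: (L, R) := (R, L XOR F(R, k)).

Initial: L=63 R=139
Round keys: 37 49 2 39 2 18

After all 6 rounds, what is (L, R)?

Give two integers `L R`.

Answer: 155 101

Derivation:
Round 1 (k=37): L=139 R=33
Round 2 (k=49): L=33 R=211
Round 3 (k=2): L=211 R=140
Round 4 (k=39): L=140 R=136
Round 5 (k=2): L=136 R=155
Round 6 (k=18): L=155 R=101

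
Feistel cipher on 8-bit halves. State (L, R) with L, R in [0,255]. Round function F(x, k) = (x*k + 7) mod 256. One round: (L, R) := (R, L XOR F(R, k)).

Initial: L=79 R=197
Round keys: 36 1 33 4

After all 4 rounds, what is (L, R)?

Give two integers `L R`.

Round 1 (k=36): L=197 R=244
Round 2 (k=1): L=244 R=62
Round 3 (k=33): L=62 R=241
Round 4 (k=4): L=241 R=245

Answer: 241 245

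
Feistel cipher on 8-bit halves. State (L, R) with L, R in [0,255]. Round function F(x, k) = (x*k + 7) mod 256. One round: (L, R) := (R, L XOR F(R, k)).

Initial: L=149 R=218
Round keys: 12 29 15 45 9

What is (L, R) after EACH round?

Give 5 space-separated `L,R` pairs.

Answer: 218,170 170,147 147,14 14,238 238,107

Derivation:
Round 1 (k=12): L=218 R=170
Round 2 (k=29): L=170 R=147
Round 3 (k=15): L=147 R=14
Round 4 (k=45): L=14 R=238
Round 5 (k=9): L=238 R=107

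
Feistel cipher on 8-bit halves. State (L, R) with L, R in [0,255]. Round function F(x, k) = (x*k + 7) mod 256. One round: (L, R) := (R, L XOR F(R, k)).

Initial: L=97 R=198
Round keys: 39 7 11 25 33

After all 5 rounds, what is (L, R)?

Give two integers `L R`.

Round 1 (k=39): L=198 R=80
Round 2 (k=7): L=80 R=241
Round 3 (k=11): L=241 R=50
Round 4 (k=25): L=50 R=24
Round 5 (k=33): L=24 R=45

Answer: 24 45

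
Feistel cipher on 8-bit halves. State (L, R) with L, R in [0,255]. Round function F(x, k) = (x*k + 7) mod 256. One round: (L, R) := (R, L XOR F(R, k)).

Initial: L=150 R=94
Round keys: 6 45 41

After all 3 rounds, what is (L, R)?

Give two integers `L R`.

Round 1 (k=6): L=94 R=173
Round 2 (k=45): L=173 R=46
Round 3 (k=41): L=46 R=200

Answer: 46 200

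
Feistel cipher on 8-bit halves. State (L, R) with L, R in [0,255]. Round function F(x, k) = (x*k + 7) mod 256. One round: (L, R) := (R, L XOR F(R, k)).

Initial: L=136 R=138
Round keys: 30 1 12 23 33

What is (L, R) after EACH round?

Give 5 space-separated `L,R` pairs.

Answer: 138,187 187,72 72,220 220,131 131,54

Derivation:
Round 1 (k=30): L=138 R=187
Round 2 (k=1): L=187 R=72
Round 3 (k=12): L=72 R=220
Round 4 (k=23): L=220 R=131
Round 5 (k=33): L=131 R=54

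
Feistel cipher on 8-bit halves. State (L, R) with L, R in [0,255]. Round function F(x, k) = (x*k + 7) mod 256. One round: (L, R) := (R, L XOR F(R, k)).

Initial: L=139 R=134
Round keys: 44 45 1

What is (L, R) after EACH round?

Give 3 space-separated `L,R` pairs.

Round 1 (k=44): L=134 R=132
Round 2 (k=45): L=132 R=189
Round 3 (k=1): L=189 R=64

Answer: 134,132 132,189 189,64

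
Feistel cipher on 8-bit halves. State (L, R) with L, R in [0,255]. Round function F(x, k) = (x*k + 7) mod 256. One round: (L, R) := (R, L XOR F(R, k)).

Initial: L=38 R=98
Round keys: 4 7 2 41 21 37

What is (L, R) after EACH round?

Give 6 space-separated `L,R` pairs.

Answer: 98,169 169,196 196,38 38,217 217,242 242,216

Derivation:
Round 1 (k=4): L=98 R=169
Round 2 (k=7): L=169 R=196
Round 3 (k=2): L=196 R=38
Round 4 (k=41): L=38 R=217
Round 5 (k=21): L=217 R=242
Round 6 (k=37): L=242 R=216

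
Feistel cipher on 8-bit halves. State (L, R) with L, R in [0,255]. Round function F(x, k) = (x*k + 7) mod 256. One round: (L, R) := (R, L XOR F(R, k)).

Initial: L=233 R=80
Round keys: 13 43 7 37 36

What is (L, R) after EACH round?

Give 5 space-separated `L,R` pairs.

Answer: 80,254 254,225 225,208 208,246 246,79

Derivation:
Round 1 (k=13): L=80 R=254
Round 2 (k=43): L=254 R=225
Round 3 (k=7): L=225 R=208
Round 4 (k=37): L=208 R=246
Round 5 (k=36): L=246 R=79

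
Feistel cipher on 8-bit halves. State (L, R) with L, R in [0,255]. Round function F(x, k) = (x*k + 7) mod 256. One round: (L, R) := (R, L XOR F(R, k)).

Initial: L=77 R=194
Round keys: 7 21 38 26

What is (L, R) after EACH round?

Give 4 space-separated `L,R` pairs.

Answer: 194,24 24,61 61,13 13,100

Derivation:
Round 1 (k=7): L=194 R=24
Round 2 (k=21): L=24 R=61
Round 3 (k=38): L=61 R=13
Round 4 (k=26): L=13 R=100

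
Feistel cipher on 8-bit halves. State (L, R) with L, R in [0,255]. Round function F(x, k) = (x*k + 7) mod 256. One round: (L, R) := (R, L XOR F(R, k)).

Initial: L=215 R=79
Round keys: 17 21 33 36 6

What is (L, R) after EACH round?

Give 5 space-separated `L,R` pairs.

Answer: 79,145 145,163 163,155 155,112 112,60

Derivation:
Round 1 (k=17): L=79 R=145
Round 2 (k=21): L=145 R=163
Round 3 (k=33): L=163 R=155
Round 4 (k=36): L=155 R=112
Round 5 (k=6): L=112 R=60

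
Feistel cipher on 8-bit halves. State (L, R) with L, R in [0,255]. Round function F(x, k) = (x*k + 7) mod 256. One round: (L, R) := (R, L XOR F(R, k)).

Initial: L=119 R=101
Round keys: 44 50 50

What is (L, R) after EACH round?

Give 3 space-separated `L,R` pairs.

Answer: 101,20 20,138 138,239

Derivation:
Round 1 (k=44): L=101 R=20
Round 2 (k=50): L=20 R=138
Round 3 (k=50): L=138 R=239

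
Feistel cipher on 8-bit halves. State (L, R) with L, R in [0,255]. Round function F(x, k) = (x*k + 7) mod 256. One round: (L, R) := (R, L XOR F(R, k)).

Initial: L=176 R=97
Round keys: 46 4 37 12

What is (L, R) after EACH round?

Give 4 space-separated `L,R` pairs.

Round 1 (k=46): L=97 R=197
Round 2 (k=4): L=197 R=122
Round 3 (k=37): L=122 R=108
Round 4 (k=12): L=108 R=109

Answer: 97,197 197,122 122,108 108,109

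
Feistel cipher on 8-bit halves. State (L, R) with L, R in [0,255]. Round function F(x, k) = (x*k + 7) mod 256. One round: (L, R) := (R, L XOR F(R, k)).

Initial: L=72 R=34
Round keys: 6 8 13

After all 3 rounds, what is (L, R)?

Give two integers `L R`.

Round 1 (k=6): L=34 R=155
Round 2 (k=8): L=155 R=253
Round 3 (k=13): L=253 R=123

Answer: 253 123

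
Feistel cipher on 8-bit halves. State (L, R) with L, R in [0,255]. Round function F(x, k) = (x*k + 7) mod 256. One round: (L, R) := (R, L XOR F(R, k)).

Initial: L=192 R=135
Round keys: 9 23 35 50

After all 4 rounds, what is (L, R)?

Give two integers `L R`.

Round 1 (k=9): L=135 R=6
Round 2 (k=23): L=6 R=22
Round 3 (k=35): L=22 R=15
Round 4 (k=50): L=15 R=227

Answer: 15 227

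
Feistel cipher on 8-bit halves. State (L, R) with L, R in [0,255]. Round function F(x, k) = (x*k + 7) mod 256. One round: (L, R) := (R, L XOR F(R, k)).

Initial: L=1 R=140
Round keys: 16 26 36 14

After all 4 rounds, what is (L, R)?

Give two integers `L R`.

Round 1 (k=16): L=140 R=198
Round 2 (k=26): L=198 R=175
Round 3 (k=36): L=175 R=101
Round 4 (k=14): L=101 R=34

Answer: 101 34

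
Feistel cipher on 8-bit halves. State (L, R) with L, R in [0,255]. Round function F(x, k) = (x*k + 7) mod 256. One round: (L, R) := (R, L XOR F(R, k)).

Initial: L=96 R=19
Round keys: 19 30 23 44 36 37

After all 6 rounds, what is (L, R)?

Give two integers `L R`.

Round 1 (k=19): L=19 R=16
Round 2 (k=30): L=16 R=244
Round 3 (k=23): L=244 R=227
Round 4 (k=44): L=227 R=255
Round 5 (k=36): L=255 R=0
Round 6 (k=37): L=0 R=248

Answer: 0 248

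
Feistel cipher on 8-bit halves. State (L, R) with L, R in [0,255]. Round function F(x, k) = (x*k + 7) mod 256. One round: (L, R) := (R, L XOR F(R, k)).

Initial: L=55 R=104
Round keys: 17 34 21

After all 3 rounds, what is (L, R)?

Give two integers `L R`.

Answer: 223 138

Derivation:
Round 1 (k=17): L=104 R=216
Round 2 (k=34): L=216 R=223
Round 3 (k=21): L=223 R=138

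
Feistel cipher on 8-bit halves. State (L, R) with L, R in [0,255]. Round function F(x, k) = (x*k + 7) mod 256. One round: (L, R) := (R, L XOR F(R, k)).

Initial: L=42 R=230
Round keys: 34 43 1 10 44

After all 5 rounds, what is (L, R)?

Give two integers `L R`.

Round 1 (k=34): L=230 R=185
Round 2 (k=43): L=185 R=252
Round 3 (k=1): L=252 R=186
Round 4 (k=10): L=186 R=183
Round 5 (k=44): L=183 R=193

Answer: 183 193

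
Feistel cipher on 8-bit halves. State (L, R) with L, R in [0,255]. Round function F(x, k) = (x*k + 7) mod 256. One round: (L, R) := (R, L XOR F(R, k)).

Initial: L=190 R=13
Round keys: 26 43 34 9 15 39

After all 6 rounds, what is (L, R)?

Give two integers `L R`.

Round 1 (k=26): L=13 R=231
Round 2 (k=43): L=231 R=217
Round 3 (k=34): L=217 R=62
Round 4 (k=9): L=62 R=236
Round 5 (k=15): L=236 R=229
Round 6 (k=39): L=229 R=6

Answer: 229 6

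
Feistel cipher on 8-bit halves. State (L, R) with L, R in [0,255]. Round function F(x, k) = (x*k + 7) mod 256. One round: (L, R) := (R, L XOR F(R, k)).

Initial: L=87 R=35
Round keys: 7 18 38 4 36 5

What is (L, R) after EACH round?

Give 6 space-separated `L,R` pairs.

Round 1 (k=7): L=35 R=171
Round 2 (k=18): L=171 R=46
Round 3 (k=38): L=46 R=112
Round 4 (k=4): L=112 R=233
Round 5 (k=36): L=233 R=187
Round 6 (k=5): L=187 R=71

Answer: 35,171 171,46 46,112 112,233 233,187 187,71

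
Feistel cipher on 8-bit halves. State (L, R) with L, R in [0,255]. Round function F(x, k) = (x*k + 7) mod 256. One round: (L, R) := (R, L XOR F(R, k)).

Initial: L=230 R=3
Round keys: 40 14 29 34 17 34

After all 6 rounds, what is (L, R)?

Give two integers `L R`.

Answer: 156 70

Derivation:
Round 1 (k=40): L=3 R=153
Round 2 (k=14): L=153 R=102
Round 3 (k=29): L=102 R=12
Round 4 (k=34): L=12 R=249
Round 5 (k=17): L=249 R=156
Round 6 (k=34): L=156 R=70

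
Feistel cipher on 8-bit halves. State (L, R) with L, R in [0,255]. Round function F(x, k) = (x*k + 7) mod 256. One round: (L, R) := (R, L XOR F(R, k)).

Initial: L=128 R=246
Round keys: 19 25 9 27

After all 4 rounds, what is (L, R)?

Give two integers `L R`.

Round 1 (k=19): L=246 R=201
Round 2 (k=25): L=201 R=94
Round 3 (k=9): L=94 R=156
Round 4 (k=27): L=156 R=37

Answer: 156 37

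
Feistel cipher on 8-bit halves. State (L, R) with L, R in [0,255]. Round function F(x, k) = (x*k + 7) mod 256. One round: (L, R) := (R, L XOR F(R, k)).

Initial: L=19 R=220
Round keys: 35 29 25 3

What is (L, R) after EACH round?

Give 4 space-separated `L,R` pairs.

Answer: 220,8 8,51 51,10 10,22

Derivation:
Round 1 (k=35): L=220 R=8
Round 2 (k=29): L=8 R=51
Round 3 (k=25): L=51 R=10
Round 4 (k=3): L=10 R=22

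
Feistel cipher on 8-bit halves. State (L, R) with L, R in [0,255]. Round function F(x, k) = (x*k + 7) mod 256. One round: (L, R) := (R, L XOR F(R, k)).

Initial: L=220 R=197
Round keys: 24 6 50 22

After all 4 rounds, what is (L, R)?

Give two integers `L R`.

Round 1 (k=24): L=197 R=163
Round 2 (k=6): L=163 R=28
Round 3 (k=50): L=28 R=220
Round 4 (k=22): L=220 R=243

Answer: 220 243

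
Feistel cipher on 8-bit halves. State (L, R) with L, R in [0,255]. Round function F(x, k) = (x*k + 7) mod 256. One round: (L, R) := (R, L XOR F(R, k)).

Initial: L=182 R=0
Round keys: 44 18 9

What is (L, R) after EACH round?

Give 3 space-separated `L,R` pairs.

Answer: 0,177 177,121 121,249

Derivation:
Round 1 (k=44): L=0 R=177
Round 2 (k=18): L=177 R=121
Round 3 (k=9): L=121 R=249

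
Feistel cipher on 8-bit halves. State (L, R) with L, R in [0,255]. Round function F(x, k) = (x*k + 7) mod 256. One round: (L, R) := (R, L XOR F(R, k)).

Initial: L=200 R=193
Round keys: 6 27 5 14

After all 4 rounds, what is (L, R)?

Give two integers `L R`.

Answer: 151 198

Derivation:
Round 1 (k=6): L=193 R=69
Round 2 (k=27): L=69 R=143
Round 3 (k=5): L=143 R=151
Round 4 (k=14): L=151 R=198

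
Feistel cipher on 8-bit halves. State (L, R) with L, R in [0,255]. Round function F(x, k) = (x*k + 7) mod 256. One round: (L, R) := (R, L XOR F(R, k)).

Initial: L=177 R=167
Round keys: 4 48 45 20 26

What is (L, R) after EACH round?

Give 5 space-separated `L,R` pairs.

Round 1 (k=4): L=167 R=18
Round 2 (k=48): L=18 R=192
Round 3 (k=45): L=192 R=213
Round 4 (k=20): L=213 R=107
Round 5 (k=26): L=107 R=48

Answer: 167,18 18,192 192,213 213,107 107,48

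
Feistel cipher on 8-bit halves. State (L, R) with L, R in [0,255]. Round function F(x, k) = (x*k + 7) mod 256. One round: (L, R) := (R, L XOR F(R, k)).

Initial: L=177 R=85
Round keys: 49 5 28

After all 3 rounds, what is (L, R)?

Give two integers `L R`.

Answer: 173 14

Derivation:
Round 1 (k=49): L=85 R=253
Round 2 (k=5): L=253 R=173
Round 3 (k=28): L=173 R=14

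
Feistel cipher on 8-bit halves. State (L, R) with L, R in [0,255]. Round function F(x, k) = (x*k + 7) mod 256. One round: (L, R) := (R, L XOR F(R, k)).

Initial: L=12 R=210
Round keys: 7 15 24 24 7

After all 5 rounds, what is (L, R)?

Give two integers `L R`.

Answer: 75 122

Derivation:
Round 1 (k=7): L=210 R=201
Round 2 (k=15): L=201 R=28
Round 3 (k=24): L=28 R=110
Round 4 (k=24): L=110 R=75
Round 5 (k=7): L=75 R=122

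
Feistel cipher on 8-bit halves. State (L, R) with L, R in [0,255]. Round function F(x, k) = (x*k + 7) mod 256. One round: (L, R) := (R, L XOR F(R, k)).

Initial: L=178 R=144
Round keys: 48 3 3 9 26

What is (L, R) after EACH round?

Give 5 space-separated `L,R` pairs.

Round 1 (k=48): L=144 R=181
Round 2 (k=3): L=181 R=182
Round 3 (k=3): L=182 R=156
Round 4 (k=9): L=156 R=53
Round 5 (k=26): L=53 R=245

Answer: 144,181 181,182 182,156 156,53 53,245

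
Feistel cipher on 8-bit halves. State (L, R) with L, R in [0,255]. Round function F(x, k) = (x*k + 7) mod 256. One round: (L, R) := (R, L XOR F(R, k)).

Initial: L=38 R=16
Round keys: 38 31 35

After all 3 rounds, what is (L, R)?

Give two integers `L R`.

Round 1 (k=38): L=16 R=65
Round 2 (k=31): L=65 R=246
Round 3 (k=35): L=246 R=232

Answer: 246 232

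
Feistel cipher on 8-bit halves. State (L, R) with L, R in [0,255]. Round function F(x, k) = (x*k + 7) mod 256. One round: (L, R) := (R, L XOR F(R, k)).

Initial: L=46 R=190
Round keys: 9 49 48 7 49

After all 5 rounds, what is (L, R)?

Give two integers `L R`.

Answer: 7 130

Derivation:
Round 1 (k=9): L=190 R=155
Round 2 (k=49): L=155 R=12
Round 3 (k=48): L=12 R=220
Round 4 (k=7): L=220 R=7
Round 5 (k=49): L=7 R=130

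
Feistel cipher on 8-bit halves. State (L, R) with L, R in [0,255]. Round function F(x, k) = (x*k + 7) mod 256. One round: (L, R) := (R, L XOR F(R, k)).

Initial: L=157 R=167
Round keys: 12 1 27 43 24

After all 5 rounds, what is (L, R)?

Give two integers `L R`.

Round 1 (k=12): L=167 R=70
Round 2 (k=1): L=70 R=234
Round 3 (k=27): L=234 R=243
Round 4 (k=43): L=243 R=50
Round 5 (k=24): L=50 R=68

Answer: 50 68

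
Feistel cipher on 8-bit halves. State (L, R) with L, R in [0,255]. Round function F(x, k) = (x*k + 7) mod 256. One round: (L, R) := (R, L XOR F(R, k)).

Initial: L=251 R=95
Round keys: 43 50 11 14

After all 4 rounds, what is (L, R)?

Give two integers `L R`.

Answer: 130 25

Derivation:
Round 1 (k=43): L=95 R=7
Round 2 (k=50): L=7 R=58
Round 3 (k=11): L=58 R=130
Round 4 (k=14): L=130 R=25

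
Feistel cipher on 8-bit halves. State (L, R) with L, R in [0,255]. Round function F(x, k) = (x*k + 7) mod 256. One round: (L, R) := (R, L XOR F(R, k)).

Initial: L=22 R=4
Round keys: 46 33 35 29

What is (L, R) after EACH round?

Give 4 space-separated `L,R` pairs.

Round 1 (k=46): L=4 R=169
Round 2 (k=33): L=169 R=212
Round 3 (k=35): L=212 R=170
Round 4 (k=29): L=170 R=157

Answer: 4,169 169,212 212,170 170,157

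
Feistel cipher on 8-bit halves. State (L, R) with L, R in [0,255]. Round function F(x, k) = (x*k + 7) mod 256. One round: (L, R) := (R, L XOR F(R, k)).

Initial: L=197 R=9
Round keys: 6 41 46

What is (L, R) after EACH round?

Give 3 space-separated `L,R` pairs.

Round 1 (k=6): L=9 R=248
Round 2 (k=41): L=248 R=182
Round 3 (k=46): L=182 R=67

Answer: 9,248 248,182 182,67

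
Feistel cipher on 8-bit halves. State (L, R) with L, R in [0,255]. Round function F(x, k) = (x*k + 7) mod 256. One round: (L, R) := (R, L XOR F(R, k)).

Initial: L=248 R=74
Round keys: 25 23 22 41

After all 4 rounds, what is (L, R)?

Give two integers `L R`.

Round 1 (k=25): L=74 R=185
Round 2 (k=23): L=185 R=236
Round 3 (k=22): L=236 R=246
Round 4 (k=41): L=246 R=129

Answer: 246 129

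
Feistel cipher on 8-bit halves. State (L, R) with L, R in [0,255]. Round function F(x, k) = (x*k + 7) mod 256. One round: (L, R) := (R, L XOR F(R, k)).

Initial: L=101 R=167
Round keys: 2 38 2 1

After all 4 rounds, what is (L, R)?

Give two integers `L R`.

Round 1 (k=2): L=167 R=48
Round 2 (k=38): L=48 R=128
Round 3 (k=2): L=128 R=55
Round 4 (k=1): L=55 R=190

Answer: 55 190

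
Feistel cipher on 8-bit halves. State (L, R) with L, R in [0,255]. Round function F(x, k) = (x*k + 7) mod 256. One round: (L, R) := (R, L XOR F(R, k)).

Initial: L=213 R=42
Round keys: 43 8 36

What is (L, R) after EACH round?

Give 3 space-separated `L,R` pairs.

Answer: 42,192 192,45 45,155

Derivation:
Round 1 (k=43): L=42 R=192
Round 2 (k=8): L=192 R=45
Round 3 (k=36): L=45 R=155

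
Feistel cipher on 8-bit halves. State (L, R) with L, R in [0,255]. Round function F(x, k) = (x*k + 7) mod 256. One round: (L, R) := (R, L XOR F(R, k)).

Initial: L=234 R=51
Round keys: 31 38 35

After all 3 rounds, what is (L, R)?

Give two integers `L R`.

Answer: 200 129

Derivation:
Round 1 (k=31): L=51 R=222
Round 2 (k=38): L=222 R=200
Round 3 (k=35): L=200 R=129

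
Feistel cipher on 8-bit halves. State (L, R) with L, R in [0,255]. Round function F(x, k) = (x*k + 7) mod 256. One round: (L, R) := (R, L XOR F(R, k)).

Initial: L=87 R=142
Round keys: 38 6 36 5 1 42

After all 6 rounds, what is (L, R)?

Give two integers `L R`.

Round 1 (k=38): L=142 R=76
Round 2 (k=6): L=76 R=65
Round 3 (k=36): L=65 R=103
Round 4 (k=5): L=103 R=75
Round 5 (k=1): L=75 R=53
Round 6 (k=42): L=53 R=242

Answer: 53 242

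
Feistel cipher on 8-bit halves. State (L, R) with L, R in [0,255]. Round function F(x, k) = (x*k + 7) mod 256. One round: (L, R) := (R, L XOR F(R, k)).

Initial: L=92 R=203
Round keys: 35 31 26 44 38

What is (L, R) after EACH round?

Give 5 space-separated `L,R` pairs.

Answer: 203,148 148,56 56,35 35,51 51,186

Derivation:
Round 1 (k=35): L=203 R=148
Round 2 (k=31): L=148 R=56
Round 3 (k=26): L=56 R=35
Round 4 (k=44): L=35 R=51
Round 5 (k=38): L=51 R=186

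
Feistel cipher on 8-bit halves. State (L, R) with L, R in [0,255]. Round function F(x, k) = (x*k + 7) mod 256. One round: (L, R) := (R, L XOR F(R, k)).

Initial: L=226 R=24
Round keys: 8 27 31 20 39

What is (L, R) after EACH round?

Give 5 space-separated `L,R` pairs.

Round 1 (k=8): L=24 R=37
Round 2 (k=27): L=37 R=246
Round 3 (k=31): L=246 R=244
Round 4 (k=20): L=244 R=225
Round 5 (k=39): L=225 R=186

Answer: 24,37 37,246 246,244 244,225 225,186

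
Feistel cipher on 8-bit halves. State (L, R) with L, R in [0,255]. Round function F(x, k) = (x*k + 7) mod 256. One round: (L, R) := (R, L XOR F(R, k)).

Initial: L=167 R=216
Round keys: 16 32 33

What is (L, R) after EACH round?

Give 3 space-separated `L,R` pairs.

Answer: 216,32 32,223 223,230

Derivation:
Round 1 (k=16): L=216 R=32
Round 2 (k=32): L=32 R=223
Round 3 (k=33): L=223 R=230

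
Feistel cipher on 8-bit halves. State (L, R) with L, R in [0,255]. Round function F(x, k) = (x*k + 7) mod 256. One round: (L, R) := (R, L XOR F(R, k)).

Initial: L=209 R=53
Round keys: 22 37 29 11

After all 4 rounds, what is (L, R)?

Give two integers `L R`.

Answer: 185 20

Derivation:
Round 1 (k=22): L=53 R=68
Round 2 (k=37): L=68 R=238
Round 3 (k=29): L=238 R=185
Round 4 (k=11): L=185 R=20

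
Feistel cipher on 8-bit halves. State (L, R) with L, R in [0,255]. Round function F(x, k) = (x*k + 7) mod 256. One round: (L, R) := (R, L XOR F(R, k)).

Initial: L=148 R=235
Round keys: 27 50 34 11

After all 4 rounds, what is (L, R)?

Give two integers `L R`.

Answer: 139 164

Derivation:
Round 1 (k=27): L=235 R=68
Round 2 (k=50): L=68 R=164
Round 3 (k=34): L=164 R=139
Round 4 (k=11): L=139 R=164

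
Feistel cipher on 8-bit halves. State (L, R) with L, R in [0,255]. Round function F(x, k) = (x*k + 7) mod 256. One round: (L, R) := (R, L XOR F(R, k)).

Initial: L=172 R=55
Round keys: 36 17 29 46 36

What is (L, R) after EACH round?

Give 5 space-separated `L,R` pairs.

Round 1 (k=36): L=55 R=111
Round 2 (k=17): L=111 R=81
Round 3 (k=29): L=81 R=91
Round 4 (k=46): L=91 R=48
Round 5 (k=36): L=48 R=156

Answer: 55,111 111,81 81,91 91,48 48,156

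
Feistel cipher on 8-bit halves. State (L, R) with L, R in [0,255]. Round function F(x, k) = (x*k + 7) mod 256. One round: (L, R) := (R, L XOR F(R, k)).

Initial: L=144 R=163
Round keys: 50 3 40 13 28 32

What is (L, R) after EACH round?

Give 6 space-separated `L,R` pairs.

Round 1 (k=50): L=163 R=77
Round 2 (k=3): L=77 R=77
Round 3 (k=40): L=77 R=66
Round 4 (k=13): L=66 R=44
Round 5 (k=28): L=44 R=149
Round 6 (k=32): L=149 R=139

Answer: 163,77 77,77 77,66 66,44 44,149 149,139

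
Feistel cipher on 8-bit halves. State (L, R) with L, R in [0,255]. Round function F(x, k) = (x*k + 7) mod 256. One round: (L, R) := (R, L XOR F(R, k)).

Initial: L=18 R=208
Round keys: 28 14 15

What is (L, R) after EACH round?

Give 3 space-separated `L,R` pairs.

Round 1 (k=28): L=208 R=213
Round 2 (k=14): L=213 R=125
Round 3 (k=15): L=125 R=143

Answer: 208,213 213,125 125,143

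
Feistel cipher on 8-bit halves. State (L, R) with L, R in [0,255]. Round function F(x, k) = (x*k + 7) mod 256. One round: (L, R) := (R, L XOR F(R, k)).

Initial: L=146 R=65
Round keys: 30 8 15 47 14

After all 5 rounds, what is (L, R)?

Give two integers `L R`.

Answer: 55 215

Derivation:
Round 1 (k=30): L=65 R=55
Round 2 (k=8): L=55 R=254
Round 3 (k=15): L=254 R=222
Round 4 (k=47): L=222 R=55
Round 5 (k=14): L=55 R=215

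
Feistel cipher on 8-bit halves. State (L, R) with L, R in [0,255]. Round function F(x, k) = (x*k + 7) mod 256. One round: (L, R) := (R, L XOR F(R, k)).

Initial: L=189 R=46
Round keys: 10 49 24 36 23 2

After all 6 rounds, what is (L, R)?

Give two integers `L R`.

Round 1 (k=10): L=46 R=110
Round 2 (k=49): L=110 R=59
Round 3 (k=24): L=59 R=225
Round 4 (k=36): L=225 R=144
Round 5 (k=23): L=144 R=22
Round 6 (k=2): L=22 R=163

Answer: 22 163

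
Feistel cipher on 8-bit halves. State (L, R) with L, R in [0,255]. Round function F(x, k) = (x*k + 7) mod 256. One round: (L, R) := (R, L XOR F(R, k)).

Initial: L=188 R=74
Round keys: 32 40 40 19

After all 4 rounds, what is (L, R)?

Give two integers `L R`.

Answer: 180 22

Derivation:
Round 1 (k=32): L=74 R=251
Round 2 (k=40): L=251 R=117
Round 3 (k=40): L=117 R=180
Round 4 (k=19): L=180 R=22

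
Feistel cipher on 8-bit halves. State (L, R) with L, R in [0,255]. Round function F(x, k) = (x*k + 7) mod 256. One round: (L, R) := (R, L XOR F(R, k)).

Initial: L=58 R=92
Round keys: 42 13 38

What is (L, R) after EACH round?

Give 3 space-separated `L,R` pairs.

Round 1 (k=42): L=92 R=37
Round 2 (k=13): L=37 R=180
Round 3 (k=38): L=180 R=154

Answer: 92,37 37,180 180,154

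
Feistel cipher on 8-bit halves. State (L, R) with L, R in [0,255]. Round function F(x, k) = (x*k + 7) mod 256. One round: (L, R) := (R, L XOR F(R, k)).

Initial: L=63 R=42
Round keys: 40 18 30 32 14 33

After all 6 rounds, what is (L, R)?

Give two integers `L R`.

Answer: 246 231

Derivation:
Round 1 (k=40): L=42 R=168
Round 2 (k=18): L=168 R=253
Round 3 (k=30): L=253 R=5
Round 4 (k=32): L=5 R=90
Round 5 (k=14): L=90 R=246
Round 6 (k=33): L=246 R=231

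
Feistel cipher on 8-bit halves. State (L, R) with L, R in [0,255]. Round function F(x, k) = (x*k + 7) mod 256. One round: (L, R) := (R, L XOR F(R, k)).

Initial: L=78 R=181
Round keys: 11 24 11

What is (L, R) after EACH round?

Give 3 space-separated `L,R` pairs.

Answer: 181,128 128,178 178,45

Derivation:
Round 1 (k=11): L=181 R=128
Round 2 (k=24): L=128 R=178
Round 3 (k=11): L=178 R=45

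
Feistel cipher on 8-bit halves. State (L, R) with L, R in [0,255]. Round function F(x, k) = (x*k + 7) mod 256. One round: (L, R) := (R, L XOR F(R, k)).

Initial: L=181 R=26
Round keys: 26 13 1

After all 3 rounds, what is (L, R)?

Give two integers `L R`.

Round 1 (k=26): L=26 R=30
Round 2 (k=13): L=30 R=151
Round 3 (k=1): L=151 R=128

Answer: 151 128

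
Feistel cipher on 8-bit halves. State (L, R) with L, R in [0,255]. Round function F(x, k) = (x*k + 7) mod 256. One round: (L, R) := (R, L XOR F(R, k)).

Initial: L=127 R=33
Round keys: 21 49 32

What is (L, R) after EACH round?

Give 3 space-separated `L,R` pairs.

Answer: 33,195 195,123 123,164

Derivation:
Round 1 (k=21): L=33 R=195
Round 2 (k=49): L=195 R=123
Round 3 (k=32): L=123 R=164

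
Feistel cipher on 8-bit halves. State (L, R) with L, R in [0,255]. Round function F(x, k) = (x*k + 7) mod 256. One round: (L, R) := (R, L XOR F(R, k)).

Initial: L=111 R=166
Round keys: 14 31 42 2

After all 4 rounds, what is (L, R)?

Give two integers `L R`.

Answer: 205 20

Derivation:
Round 1 (k=14): L=166 R=116
Round 2 (k=31): L=116 R=181
Round 3 (k=42): L=181 R=205
Round 4 (k=2): L=205 R=20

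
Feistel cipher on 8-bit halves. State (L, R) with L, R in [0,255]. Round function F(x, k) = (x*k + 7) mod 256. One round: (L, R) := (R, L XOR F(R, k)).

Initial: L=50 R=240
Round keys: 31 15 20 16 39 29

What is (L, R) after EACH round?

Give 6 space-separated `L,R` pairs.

Round 1 (k=31): L=240 R=37
Round 2 (k=15): L=37 R=194
Round 3 (k=20): L=194 R=10
Round 4 (k=16): L=10 R=101
Round 5 (k=39): L=101 R=96
Round 6 (k=29): L=96 R=130

Answer: 240,37 37,194 194,10 10,101 101,96 96,130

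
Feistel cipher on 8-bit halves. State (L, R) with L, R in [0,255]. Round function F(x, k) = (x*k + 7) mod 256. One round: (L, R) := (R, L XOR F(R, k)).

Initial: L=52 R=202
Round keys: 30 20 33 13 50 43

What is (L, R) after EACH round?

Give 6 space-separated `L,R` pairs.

Round 1 (k=30): L=202 R=135
Round 2 (k=20): L=135 R=89
Round 3 (k=33): L=89 R=7
Round 4 (k=13): L=7 R=59
Round 5 (k=50): L=59 R=138
Round 6 (k=43): L=138 R=14

Answer: 202,135 135,89 89,7 7,59 59,138 138,14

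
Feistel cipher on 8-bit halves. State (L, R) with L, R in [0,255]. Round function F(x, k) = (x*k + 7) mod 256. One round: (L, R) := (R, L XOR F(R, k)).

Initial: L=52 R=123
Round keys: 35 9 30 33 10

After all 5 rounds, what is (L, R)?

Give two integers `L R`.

Answer: 234 112

Derivation:
Round 1 (k=35): L=123 R=236
Round 2 (k=9): L=236 R=40
Round 3 (k=30): L=40 R=91
Round 4 (k=33): L=91 R=234
Round 5 (k=10): L=234 R=112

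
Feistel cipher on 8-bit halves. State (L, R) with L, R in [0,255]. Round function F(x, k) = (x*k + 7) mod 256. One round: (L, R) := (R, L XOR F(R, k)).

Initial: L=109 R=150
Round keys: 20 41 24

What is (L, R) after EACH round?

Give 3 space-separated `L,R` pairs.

Answer: 150,210 210,63 63,61

Derivation:
Round 1 (k=20): L=150 R=210
Round 2 (k=41): L=210 R=63
Round 3 (k=24): L=63 R=61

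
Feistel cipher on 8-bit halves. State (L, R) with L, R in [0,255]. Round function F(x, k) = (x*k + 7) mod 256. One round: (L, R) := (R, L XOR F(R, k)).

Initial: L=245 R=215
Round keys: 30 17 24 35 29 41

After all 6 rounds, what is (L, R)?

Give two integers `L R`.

Round 1 (k=30): L=215 R=204
Round 2 (k=17): L=204 R=68
Round 3 (k=24): L=68 R=171
Round 4 (k=35): L=171 R=44
Round 5 (k=29): L=44 R=168
Round 6 (k=41): L=168 R=195

Answer: 168 195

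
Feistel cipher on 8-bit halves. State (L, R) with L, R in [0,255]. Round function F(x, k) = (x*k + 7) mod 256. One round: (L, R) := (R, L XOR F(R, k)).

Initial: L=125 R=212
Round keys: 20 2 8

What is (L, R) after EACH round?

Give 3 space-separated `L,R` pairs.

Round 1 (k=20): L=212 R=234
Round 2 (k=2): L=234 R=15
Round 3 (k=8): L=15 R=149

Answer: 212,234 234,15 15,149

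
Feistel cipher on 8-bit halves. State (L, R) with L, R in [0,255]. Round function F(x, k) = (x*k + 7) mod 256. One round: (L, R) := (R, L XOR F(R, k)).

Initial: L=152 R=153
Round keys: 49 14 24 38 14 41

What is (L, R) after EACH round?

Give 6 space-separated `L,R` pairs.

Round 1 (k=49): L=153 R=200
Round 2 (k=14): L=200 R=110
Round 3 (k=24): L=110 R=159
Round 4 (k=38): L=159 R=207
Round 5 (k=14): L=207 R=198
Round 6 (k=41): L=198 R=114

Answer: 153,200 200,110 110,159 159,207 207,198 198,114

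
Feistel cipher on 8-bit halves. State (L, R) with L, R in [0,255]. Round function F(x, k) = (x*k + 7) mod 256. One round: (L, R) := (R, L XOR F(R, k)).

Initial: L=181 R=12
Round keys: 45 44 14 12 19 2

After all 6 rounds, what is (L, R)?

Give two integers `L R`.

Answer: 232 207

Derivation:
Round 1 (k=45): L=12 R=150
Round 2 (k=44): L=150 R=195
Round 3 (k=14): L=195 R=39
Round 4 (k=12): L=39 R=24
Round 5 (k=19): L=24 R=232
Round 6 (k=2): L=232 R=207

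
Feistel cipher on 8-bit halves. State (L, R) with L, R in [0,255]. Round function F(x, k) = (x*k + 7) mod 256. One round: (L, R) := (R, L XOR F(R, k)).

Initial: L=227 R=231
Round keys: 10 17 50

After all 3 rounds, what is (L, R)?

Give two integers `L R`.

Answer: 50 37

Derivation:
Round 1 (k=10): L=231 R=238
Round 2 (k=17): L=238 R=50
Round 3 (k=50): L=50 R=37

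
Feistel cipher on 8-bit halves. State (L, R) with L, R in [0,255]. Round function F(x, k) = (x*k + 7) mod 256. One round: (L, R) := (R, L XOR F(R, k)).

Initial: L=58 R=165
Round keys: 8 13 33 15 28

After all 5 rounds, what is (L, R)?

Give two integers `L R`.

Answer: 27 138

Derivation:
Round 1 (k=8): L=165 R=21
Round 2 (k=13): L=21 R=189
Round 3 (k=33): L=189 R=113
Round 4 (k=15): L=113 R=27
Round 5 (k=28): L=27 R=138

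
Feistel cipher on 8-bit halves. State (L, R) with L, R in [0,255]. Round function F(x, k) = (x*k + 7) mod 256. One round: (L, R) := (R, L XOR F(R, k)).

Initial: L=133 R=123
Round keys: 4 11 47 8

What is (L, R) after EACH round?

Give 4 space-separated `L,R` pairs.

Round 1 (k=4): L=123 R=118
Round 2 (k=11): L=118 R=98
Round 3 (k=47): L=98 R=115
Round 4 (k=8): L=115 R=253

Answer: 123,118 118,98 98,115 115,253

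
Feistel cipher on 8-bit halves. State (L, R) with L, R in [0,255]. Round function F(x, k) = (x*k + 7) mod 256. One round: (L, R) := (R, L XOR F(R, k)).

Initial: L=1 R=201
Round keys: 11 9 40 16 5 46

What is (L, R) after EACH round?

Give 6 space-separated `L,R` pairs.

Answer: 201,171 171,195 195,212 212,132 132,79 79,189

Derivation:
Round 1 (k=11): L=201 R=171
Round 2 (k=9): L=171 R=195
Round 3 (k=40): L=195 R=212
Round 4 (k=16): L=212 R=132
Round 5 (k=5): L=132 R=79
Round 6 (k=46): L=79 R=189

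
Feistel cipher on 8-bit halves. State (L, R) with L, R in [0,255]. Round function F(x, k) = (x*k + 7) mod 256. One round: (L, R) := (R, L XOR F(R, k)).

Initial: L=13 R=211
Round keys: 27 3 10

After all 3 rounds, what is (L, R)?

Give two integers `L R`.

Round 1 (k=27): L=211 R=69
Round 2 (k=3): L=69 R=5
Round 3 (k=10): L=5 R=124

Answer: 5 124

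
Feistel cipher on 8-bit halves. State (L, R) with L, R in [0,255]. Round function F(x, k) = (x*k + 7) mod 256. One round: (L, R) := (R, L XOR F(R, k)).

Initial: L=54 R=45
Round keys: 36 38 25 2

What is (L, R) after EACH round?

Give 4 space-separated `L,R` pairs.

Round 1 (k=36): L=45 R=109
Round 2 (k=38): L=109 R=24
Round 3 (k=25): L=24 R=50
Round 4 (k=2): L=50 R=115

Answer: 45,109 109,24 24,50 50,115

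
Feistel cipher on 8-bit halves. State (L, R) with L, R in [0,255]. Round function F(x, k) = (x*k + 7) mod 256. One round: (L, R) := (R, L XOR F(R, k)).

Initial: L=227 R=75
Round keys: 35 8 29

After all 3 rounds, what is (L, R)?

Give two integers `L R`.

Round 1 (k=35): L=75 R=171
Round 2 (k=8): L=171 R=20
Round 3 (k=29): L=20 R=224

Answer: 20 224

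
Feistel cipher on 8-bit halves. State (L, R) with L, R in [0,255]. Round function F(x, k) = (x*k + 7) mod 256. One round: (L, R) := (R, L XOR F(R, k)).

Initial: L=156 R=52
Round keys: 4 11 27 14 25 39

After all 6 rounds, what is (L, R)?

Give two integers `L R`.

Round 1 (k=4): L=52 R=75
Round 2 (k=11): L=75 R=116
Round 3 (k=27): L=116 R=8
Round 4 (k=14): L=8 R=3
Round 5 (k=25): L=3 R=90
Round 6 (k=39): L=90 R=190

Answer: 90 190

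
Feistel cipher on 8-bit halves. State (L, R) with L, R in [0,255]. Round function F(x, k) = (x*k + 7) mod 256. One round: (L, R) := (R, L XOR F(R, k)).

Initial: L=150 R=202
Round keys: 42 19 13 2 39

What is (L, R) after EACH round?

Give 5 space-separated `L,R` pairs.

Answer: 202,189 189,196 196,70 70,87 87,14

Derivation:
Round 1 (k=42): L=202 R=189
Round 2 (k=19): L=189 R=196
Round 3 (k=13): L=196 R=70
Round 4 (k=2): L=70 R=87
Round 5 (k=39): L=87 R=14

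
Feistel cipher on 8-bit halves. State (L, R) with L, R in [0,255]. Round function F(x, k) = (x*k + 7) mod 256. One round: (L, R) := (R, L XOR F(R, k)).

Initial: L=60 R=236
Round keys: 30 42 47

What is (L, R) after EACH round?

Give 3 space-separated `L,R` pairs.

Answer: 236,147 147,201 201,125

Derivation:
Round 1 (k=30): L=236 R=147
Round 2 (k=42): L=147 R=201
Round 3 (k=47): L=201 R=125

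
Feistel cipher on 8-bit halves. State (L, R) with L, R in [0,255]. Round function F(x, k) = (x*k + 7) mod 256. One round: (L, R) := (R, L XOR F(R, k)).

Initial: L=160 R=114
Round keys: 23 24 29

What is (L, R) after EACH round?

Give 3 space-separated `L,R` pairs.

Answer: 114,229 229,13 13,101

Derivation:
Round 1 (k=23): L=114 R=229
Round 2 (k=24): L=229 R=13
Round 3 (k=29): L=13 R=101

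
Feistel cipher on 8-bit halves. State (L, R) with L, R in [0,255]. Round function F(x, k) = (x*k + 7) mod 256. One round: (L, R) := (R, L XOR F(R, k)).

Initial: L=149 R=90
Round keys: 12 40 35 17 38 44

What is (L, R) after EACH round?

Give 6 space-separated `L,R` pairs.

Answer: 90,170 170,205 205,164 164,38 38,15 15,189

Derivation:
Round 1 (k=12): L=90 R=170
Round 2 (k=40): L=170 R=205
Round 3 (k=35): L=205 R=164
Round 4 (k=17): L=164 R=38
Round 5 (k=38): L=38 R=15
Round 6 (k=44): L=15 R=189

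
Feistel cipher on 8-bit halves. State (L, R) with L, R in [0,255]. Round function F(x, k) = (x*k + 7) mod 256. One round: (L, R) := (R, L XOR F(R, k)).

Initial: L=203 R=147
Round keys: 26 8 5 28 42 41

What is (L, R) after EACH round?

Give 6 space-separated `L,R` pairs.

Answer: 147,62 62,100 100,197 197,247 247,72 72,120

Derivation:
Round 1 (k=26): L=147 R=62
Round 2 (k=8): L=62 R=100
Round 3 (k=5): L=100 R=197
Round 4 (k=28): L=197 R=247
Round 5 (k=42): L=247 R=72
Round 6 (k=41): L=72 R=120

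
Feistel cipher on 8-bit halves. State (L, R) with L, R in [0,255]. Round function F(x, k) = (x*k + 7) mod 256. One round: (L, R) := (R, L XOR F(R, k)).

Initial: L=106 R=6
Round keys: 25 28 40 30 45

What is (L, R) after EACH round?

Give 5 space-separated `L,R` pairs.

Round 1 (k=25): L=6 R=247
Round 2 (k=28): L=247 R=13
Round 3 (k=40): L=13 R=248
Round 4 (k=30): L=248 R=26
Round 5 (k=45): L=26 R=97

Answer: 6,247 247,13 13,248 248,26 26,97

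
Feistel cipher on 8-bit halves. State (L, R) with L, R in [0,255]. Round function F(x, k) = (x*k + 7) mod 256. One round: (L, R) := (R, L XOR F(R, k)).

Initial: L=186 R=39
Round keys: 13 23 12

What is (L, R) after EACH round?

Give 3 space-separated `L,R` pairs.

Answer: 39,184 184,168 168,95

Derivation:
Round 1 (k=13): L=39 R=184
Round 2 (k=23): L=184 R=168
Round 3 (k=12): L=168 R=95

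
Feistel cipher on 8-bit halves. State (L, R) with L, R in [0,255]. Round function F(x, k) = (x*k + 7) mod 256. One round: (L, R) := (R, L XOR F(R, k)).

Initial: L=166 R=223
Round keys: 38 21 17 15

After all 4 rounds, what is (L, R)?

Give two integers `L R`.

Answer: 155 217

Derivation:
Round 1 (k=38): L=223 R=135
Round 2 (k=21): L=135 R=197
Round 3 (k=17): L=197 R=155
Round 4 (k=15): L=155 R=217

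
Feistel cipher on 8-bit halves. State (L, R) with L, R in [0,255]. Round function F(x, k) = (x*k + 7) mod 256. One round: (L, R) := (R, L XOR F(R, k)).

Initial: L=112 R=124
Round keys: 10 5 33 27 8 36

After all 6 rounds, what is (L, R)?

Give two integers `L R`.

Answer: 37 208

Derivation:
Round 1 (k=10): L=124 R=175
Round 2 (k=5): L=175 R=14
Round 3 (k=33): L=14 R=122
Round 4 (k=27): L=122 R=235
Round 5 (k=8): L=235 R=37
Round 6 (k=36): L=37 R=208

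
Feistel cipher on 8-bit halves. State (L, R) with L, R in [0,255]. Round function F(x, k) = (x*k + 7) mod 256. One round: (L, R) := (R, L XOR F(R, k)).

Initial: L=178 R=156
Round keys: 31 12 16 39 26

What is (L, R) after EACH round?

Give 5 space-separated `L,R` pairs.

Answer: 156,89 89,175 175,174 174,38 38,77

Derivation:
Round 1 (k=31): L=156 R=89
Round 2 (k=12): L=89 R=175
Round 3 (k=16): L=175 R=174
Round 4 (k=39): L=174 R=38
Round 5 (k=26): L=38 R=77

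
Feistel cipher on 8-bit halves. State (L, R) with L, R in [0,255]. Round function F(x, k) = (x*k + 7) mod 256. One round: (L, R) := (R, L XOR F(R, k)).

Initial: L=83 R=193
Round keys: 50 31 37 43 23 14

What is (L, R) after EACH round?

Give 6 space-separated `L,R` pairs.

Round 1 (k=50): L=193 R=234
Round 2 (k=31): L=234 R=156
Round 3 (k=37): L=156 R=121
Round 4 (k=43): L=121 R=198
Round 5 (k=23): L=198 R=168
Round 6 (k=14): L=168 R=241

Answer: 193,234 234,156 156,121 121,198 198,168 168,241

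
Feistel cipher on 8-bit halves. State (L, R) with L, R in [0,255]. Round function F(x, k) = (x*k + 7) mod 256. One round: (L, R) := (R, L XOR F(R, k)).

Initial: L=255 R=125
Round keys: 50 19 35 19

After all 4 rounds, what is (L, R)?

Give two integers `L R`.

Round 1 (k=50): L=125 R=142
Round 2 (k=19): L=142 R=236
Round 3 (k=35): L=236 R=197
Round 4 (k=19): L=197 R=74

Answer: 197 74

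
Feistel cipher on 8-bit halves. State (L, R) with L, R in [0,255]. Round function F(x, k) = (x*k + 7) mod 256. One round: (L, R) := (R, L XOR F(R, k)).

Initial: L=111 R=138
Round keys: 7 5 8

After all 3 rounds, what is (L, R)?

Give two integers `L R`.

Round 1 (k=7): L=138 R=162
Round 2 (k=5): L=162 R=187
Round 3 (k=8): L=187 R=125

Answer: 187 125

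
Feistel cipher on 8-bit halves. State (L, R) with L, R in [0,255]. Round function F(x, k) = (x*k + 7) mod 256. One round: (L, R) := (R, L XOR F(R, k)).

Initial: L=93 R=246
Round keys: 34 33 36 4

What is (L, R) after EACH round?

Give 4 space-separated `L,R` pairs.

Answer: 246,238 238,67 67,157 157,56

Derivation:
Round 1 (k=34): L=246 R=238
Round 2 (k=33): L=238 R=67
Round 3 (k=36): L=67 R=157
Round 4 (k=4): L=157 R=56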